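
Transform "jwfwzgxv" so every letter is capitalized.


Input string: 'jwfwzgxv'
Operation: convert each letter to uppercase
Mapping: 'j'->'J', 'w'->'W', 'f'->'F', 'w'->'W', 'z'->'Z', 'g'->'G', 'x'->'X', 'v'->'V'
Result: JWFWZGXV


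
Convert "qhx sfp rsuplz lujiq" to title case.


Input string: 'qhx sfp rsuplz lujiq'
Operation: capitalize first letter of each word
Word transformations: 'qhx'->'Qhx', 'sfp'->'Sfp', 'rsuplz'->'Rsuplz', 'lujiq'->'Lujiq'
Result: Qhx Sfp Rsuplz Lujiq


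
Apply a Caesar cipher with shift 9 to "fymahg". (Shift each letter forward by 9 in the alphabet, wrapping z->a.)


Input: 'fymahg', shift = 9
Operation: for each letter, (position + 9) mod 26
Mapping: 'f'(5+9=14)->'o', 'y'(24+9=33, 33 mod 26=7)->'h', 'm'(12+9=21)->'v', 'a'(0+9=9)->'j', 'h'(7+9=16)->'q', 'g'(6+9=15)->'p'
Result: ohvjqp


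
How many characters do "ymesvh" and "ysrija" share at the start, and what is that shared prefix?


String 1: 'ymesvh'
String 2: 'ysrija'
Compare position by position:
pos 0: 'y' vs 'y' match
pos 1: 'm' vs 's' differ -> stop
Longest common prefix: "y" (length 1)


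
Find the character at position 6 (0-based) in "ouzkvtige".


Input string: 'ouzkvtige'
Operation: get character at index 6
Index mapping: s[0]='o', s[1]='u', s[2]='z', s[3]='k', s[4]='v', s[5]='t', s[6]='i'
Result: 'i'


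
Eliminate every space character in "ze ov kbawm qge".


Input string: 'ze ov kbawm qge'
Operation: remove all spaces
Words: 'ze', 'ov', 'kbawm', 'qge'
Join without spaces: zeovkbawmqge


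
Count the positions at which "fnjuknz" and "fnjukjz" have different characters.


String 1: 'fnjuknz'
String 2: 'fnjukjz'
Compare each position: pos 0: 'f'=='f', pos 1: 'n'=='n', pos 2: 'j'=='j', pos 3: 'u'=='u', pos 4: 'k'=='k', pos 5: 'n'!='j', pos 6: 'z'=='z'
Differing positions: 1
Hamming distance: 1


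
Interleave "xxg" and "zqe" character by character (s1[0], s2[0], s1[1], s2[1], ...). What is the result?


String 1: 'xxg'
String 2: 'zqe'
Operation: alternate characters
Pairs: 'x'+'z', 'x'+'q', 'g'+'e'
Result: xzxqge


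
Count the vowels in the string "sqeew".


Input string: 'sqeew'
Operation: count vowels (a, e, i, o, u)
Scan: s[0]='s', s[1]='q', s[2]='e' (vowel), s[3]='e' (vowel), s[4]='w'
Vowels found: 2
Result: 2


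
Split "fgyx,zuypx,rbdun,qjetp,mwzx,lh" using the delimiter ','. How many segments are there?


Input string: 'fgyx,zuypx,rbdun,qjetp,mwzx,lh'
Delimiter: ','
Split result: 'fgyx', 'zuypx', 'rbdun', 'qjetp', 'mwzx', 'lh'
Number of parts: 6


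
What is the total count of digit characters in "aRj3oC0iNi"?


Input string: 'aRj3oC0iNi'
Operation: count digit characters (0-9)
Scan: 'a', 'R', 'j', '3'(digit), 'o', 'C', '0'(digit), 'i', 'N', 'i'
Digits found: 2
Result: 2


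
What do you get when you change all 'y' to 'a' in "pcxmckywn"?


Input string: 'pcxmckywn'
Operation: replace 'y' with 'a'
Positions of 'y': 6
After replacement: pcxmckawn


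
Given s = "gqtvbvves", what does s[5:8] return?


Input string: 'gqtvbvves'
Operation: slice [5:8]
Extract characters: s[5]='v', s[6]='v', s[7]='e'
Result: vve


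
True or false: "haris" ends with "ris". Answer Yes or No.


Input string: 'haris'
Suffix to check: 'ris'
Last 3 characters of input: 'ris'
Match: True
Result: Yes


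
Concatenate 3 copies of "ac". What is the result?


Input string: 'ac'
Operation: repeat 3 times
Concatenation: 'ac' + 'ac' + 'ac'
Result: acacac


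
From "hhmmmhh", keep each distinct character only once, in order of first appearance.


Input: 'hhmmmhh'
Operation: keep first occurrence of each character
Scan: s[0]='h' new -> keep; s[1]='h' seen -> skip; s[2]='m' new -> keep; s[3]='m' seen -> skip; s[4]='m' seen -> skip; s[5]='h' seen -> skip; s[6]='h' seen -> skip
Result: hm


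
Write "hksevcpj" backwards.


Input string: 'hksevcpj'
Operation: reverse character order
Original order: 'h' -> 'k' -> 's' -> 'e' -> 'v' -> 'c' -> 'p' -> 'j'
Reversed order: 'j' -> 'p' -> 'c' -> 'v' -> 'e' -> 's' -> 'k' -> 'h'
Result: jpcveskh


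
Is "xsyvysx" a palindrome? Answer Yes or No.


Input string: 'xsyvysx'
Reversed: 'xsyvysx'
Compare pairs: s[0]='x' vs s[6]='x' (match), s[1]='s' vs s[5]='s' (match), s[2]='y' vs s[4]='y' (match)
Palindrome: Yes


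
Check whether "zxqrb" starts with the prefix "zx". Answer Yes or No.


Input string: 'zxqrb'
Prefix to check: 'zx'
First 2 characters of input: 'zx'
Match: True
Result: Yes


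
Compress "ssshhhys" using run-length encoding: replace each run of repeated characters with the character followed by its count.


Input: 'ssshhhys'
Operation: identify consecutive runs
Runs: 'sss' -> s3, 'hhh' -> h3, 'y' -> y1, 's' -> s1
Encoded: s3h3y1s1


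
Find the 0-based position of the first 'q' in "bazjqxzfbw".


Input string: 'bazjqxzfbw'
Target: 'q'
Scanning left to right: s[0]='b', s[1]='a', s[2]='z', s[3]='j', s[4]='q'
First match at index: 4


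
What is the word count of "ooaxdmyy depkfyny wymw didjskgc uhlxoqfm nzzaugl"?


Input string: 'ooaxdmyy depkfyny wymw didjskgc uhlxoqfm nzzaugl'
Operation: split by spaces
Words found: 'ooaxdmyy', 'depkfyny', 'wymw', 'didjskgc', 'uhlxoqfm', 'nzzaugl'
Word count: 6


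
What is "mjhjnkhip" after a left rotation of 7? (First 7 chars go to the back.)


Input: 'mjhjnkhip', shift = 7
Operation: split at index 7 and swap parts
Front part s[0:7] = 'mjhjnkh'
Back part s[7:] = 'ip'
Rotated = back + front = 'ip' + 'mjhjnkh'
Result: ipmjhjnkh


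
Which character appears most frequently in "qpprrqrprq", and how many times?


Input: 'qpprrqrprq'
Operation: tally each character
Counts: 'p':3, 'q':3, 'r':4
Maximum: 'r' appears 4 times


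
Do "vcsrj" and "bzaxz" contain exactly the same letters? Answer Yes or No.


String 1: 'vcsrj' -> sorted: 'cjrsv'
String 2: 'bzaxz' -> sorted: 'abxzz'
Compare sorted forms: 'cjrsv' != 'abxzz'
Anagram: No


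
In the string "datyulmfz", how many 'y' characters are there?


Input string: 'datyulmfz'
Target character: 'y'
Scan each position: s[3]='y'
Matches found at indices: 3
Total: 1


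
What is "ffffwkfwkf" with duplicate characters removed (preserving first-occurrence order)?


Input: 'ffffwkfwkf'
Operation: keep first occurrence of each character
Scan: s[0]='f' new -> keep; s[1]='f' seen -> skip; s[2]='f' seen -> skip; s[3]='f' seen -> skip; s[4]='w' new -> keep; s[5]='k' new -> keep; s[6]='f' seen -> skip; s[7]='w' seen -> skip; s[8]='k' seen -> skip; s[9]='f' seen -> skip
Result: fwk


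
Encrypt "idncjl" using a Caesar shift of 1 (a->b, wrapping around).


Input: 'idncjl', shift = 1
Operation: for each letter, (position + 1) mod 26
Mapping: 'i'(8+1=9)->'j', 'd'(3+1=4)->'e', 'n'(13+1=14)->'o', 'c'(2+1=3)->'d', 'j'(9+1=10)->'k', 'l'(11+1=12)->'m'
Result: jeodkm


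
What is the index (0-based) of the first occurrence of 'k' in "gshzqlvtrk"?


Input string: 'gshzqlvtrk'
Target: 'k'
Scanning left to right: s[0]='g', s[1]='s', s[2]='h', s[3]='z', s[4]='q', s[5]='l', s[6]='v', s[7]='t', s[8]='r', s[9]='k'
First match at index: 9


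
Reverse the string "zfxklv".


Input string: 'zfxklv'
Operation: reverse character order
Original order: 'z' -> 'f' -> 'x' -> 'k' -> 'l' -> 'v'
Reversed order: 'v' -> 'l' -> 'k' -> 'x' -> 'f' -> 'z'
Result: vlkxfz


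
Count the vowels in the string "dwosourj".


Input string: 'dwosourj'
Operation: count vowels (a, e, i, o, u)
Scan: s[0]='d', s[1]='w', s[2]='o' (vowel), s[3]='s', s[4]='o' (vowel), s[5]='u' (vowel), s[6]='r', s[7]='j'
Vowels found: 3
Result: 3


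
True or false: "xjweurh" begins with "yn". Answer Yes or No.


Input string: 'xjweurh'
Prefix to check: 'yn'
First 2 characters of input: 'xj'
Match: False
Result: No


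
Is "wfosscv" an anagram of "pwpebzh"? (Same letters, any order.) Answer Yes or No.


String 1: 'pwpebzh' -> sorted: 'behppwz'
String 2: 'wfosscv' -> sorted: 'cfossvw'
Compare sorted forms: 'behppwz' != 'cfossvw'
Anagram: No


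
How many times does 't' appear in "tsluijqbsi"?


Input string: 'tsluijqbsi'
Target character: 't'
Scan each position: s[0]='t'
Matches found at indices: 0
Total: 1


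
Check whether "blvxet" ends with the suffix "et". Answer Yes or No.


Input string: 'blvxet'
Suffix to check: 'et'
Last 2 characters of input: 'et'
Match: True
Result: Yes


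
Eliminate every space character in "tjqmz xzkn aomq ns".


Input string: 'tjqmz xzkn aomq ns'
Operation: remove all spaces
Words: 'tjqmz', 'xzkn', 'aomq', 'ns'
Join without spaces: tjqmzxzknaomqns


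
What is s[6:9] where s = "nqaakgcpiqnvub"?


Input string: 'nqaakgcpiqnvub'
Operation: slice [6:9]
Extract characters: s[6]='c', s[7]='p', s[8]='i'
Result: cpi


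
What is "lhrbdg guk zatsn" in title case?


Input string: 'lhrbdg guk zatsn'
Operation: capitalize first letter of each word
Word transformations: 'lhrbdg'->'Lhrbdg', 'guk'->'Guk', 'zatsn'->'Zatsn'
Result: Lhrbdg Guk Zatsn


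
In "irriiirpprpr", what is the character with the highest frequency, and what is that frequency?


Input: 'irriiirpprpr'
Operation: tally each character
Counts: 'i':4, 'p':3, 'r':5
Maximum: 'r' appears 5 times


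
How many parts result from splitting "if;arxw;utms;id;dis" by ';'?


Input string: 'if;arxw;utms;id;dis'
Delimiter: ';'
Split result: 'if', 'arxw', 'utms', 'id', 'dis'
Number of parts: 5


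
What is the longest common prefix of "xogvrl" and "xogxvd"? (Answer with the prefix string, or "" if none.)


String 1: 'xogvrl'
String 2: 'xogxvd'
Compare position by position:
pos 0: 'x' vs 'x' match
pos 1: 'o' vs 'o' match
pos 2: 'g' vs 'g' match
pos 3: 'v' vs 'x' differ -> stop
Longest common prefix: "xog" (length 3)


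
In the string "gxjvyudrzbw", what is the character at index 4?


Input string: 'gxjvyudrzbw'
Operation: get character at index 4
Index mapping: s[0]='g', s[1]='x', s[2]='j', s[3]='v', s[4]='y'
Result: 'y'


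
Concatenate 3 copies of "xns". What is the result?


Input string: 'xns'
Operation: repeat 3 times
Concatenation: 'xns' + 'xns' + 'xns'
Result: xnsxnsxns


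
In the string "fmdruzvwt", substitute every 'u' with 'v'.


Input string: 'fmdruzvwt'
Operation: replace 'u' with 'v'
Positions of 'u': 4
After replacement: fmdrvzvwt


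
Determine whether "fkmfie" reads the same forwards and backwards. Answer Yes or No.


Input string: 'fkmfie'
Reversed: 'eifmkf'
Compare pairs: s[0]='f' vs s[5]='e' (mismatch), s[1]='k' vs s[4]='i' (mismatch), s[2]='m' vs s[3]='f' (mismatch)
Palindrome: No


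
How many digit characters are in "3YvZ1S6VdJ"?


Input string: '3YvZ1S6VdJ'
Operation: count digit characters (0-9)
Scan: '3'(digit), 'Y', 'v', 'Z', '1'(digit), 'S', '6'(digit), 'V', 'd', 'J'
Digits found: 3
Result: 3


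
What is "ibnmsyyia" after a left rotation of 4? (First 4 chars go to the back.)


Input: 'ibnmsyyia', shift = 4
Operation: split at index 4 and swap parts
Front part s[0:4] = 'ibnm'
Back part s[4:] = 'syyia'
Rotated = back + front = 'syyia' + 'ibnm'
Result: syyiaibnm


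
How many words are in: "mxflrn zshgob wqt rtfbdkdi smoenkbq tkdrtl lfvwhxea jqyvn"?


Input string: 'mxflrn zshgob wqt rtfbdkdi smoenkbq tkdrtl lfvwhxea jqyvn'
Operation: split by spaces
Words found: 'mxflrn', 'zshgob', 'wqt', 'rtfbdkdi', 'smoenkbq', 'tkdrtl', 'lfvwhxea', 'jqyvn'
Word count: 8


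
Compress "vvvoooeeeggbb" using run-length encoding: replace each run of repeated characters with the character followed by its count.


Input: 'vvvoooeeeggbb'
Operation: identify consecutive runs
Runs: 'vvv' -> v3, 'ooo' -> o3, 'eee' -> e3, 'gg' -> g2, 'bb' -> b2
Encoded: v3o3e3g2b2


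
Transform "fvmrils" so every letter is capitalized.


Input string: 'fvmrils'
Operation: convert each letter to uppercase
Mapping: 'f'->'F', 'v'->'V', 'm'->'M', 'r'->'R', 'i'->'I', 'l'->'L', 's'->'S'
Result: FVMRILS


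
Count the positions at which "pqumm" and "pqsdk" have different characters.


String 1: 'pqumm'
String 2: 'pqsdk'
Compare each position: pos 0: 'p'=='p', pos 1: 'q'=='q', pos 2: 'u'!='s', pos 3: 'm'!='d', pos 4: 'm'!='k'
Differing positions: 3
Hamming distance: 3


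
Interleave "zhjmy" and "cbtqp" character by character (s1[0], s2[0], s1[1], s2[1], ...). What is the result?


String 1: 'zhjmy'
String 2: 'cbtqp'
Operation: alternate characters
Pairs: 'z'+'c', 'h'+'b', 'j'+'t', 'm'+'q', 'y'+'p'
Result: zchbjtmqyp


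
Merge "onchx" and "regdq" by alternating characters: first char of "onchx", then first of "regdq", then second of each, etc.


String 1: 'onchx'
String 2: 'regdq'
Operation: alternate characters
Pairs: 'o'+'r', 'n'+'e', 'c'+'g', 'h'+'d', 'x'+'q'
Result: ornecghdxq


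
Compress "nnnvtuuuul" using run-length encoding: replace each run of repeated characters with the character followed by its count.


Input: 'nnnvtuuuul'
Operation: identify consecutive runs
Runs: 'nnn' -> n3, 'v' -> v1, 't' -> t1, 'uuuu' -> u4, 'l' -> l1
Encoded: n3v1t1u4l1


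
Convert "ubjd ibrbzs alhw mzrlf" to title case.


Input string: 'ubjd ibrbzs alhw mzrlf'
Operation: capitalize first letter of each word
Word transformations: 'ubjd'->'Ubjd', 'ibrbzs'->'Ibrbzs', 'alhw'->'Alhw', 'mzrlf'->'Mzrlf'
Result: Ubjd Ibrbzs Alhw Mzrlf


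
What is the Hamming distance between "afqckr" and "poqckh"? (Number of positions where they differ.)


String 1: 'afqckr'
String 2: 'poqckh'
Compare each position: pos 0: 'a'!='p', pos 1: 'f'!='o', pos 2: 'q'=='q', pos 3: 'c'=='c', pos 4: 'k'=='k', pos 5: 'r'!='h'
Differing positions: 3
Hamming distance: 3


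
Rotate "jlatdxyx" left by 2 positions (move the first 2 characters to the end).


Input: 'jlatdxyx', shift = 2
Operation: split at index 2 and swap parts
Front part s[0:2] = 'jl'
Back part s[2:] = 'atdxyx'
Rotated = back + front = 'atdxyx' + 'jl'
Result: atdxyxjl


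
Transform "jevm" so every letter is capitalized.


Input string: 'jevm'
Operation: convert each letter to uppercase
Mapping: 'j'->'J', 'e'->'E', 'v'->'V', 'm'->'M'
Result: JEVM


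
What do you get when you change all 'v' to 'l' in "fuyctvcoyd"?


Input string: 'fuyctvcoyd'
Operation: replace 'v' with 'l'
Positions of 'v': 5
After replacement: fuyctlcoyd


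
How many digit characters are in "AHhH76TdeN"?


Input string: 'AHhH76TdeN'
Operation: count digit characters (0-9)
Scan: 'A', 'H', 'h', 'H', '7'(digit), '6'(digit), 'T', 'd', 'e', 'N'
Digits found: 2
Result: 2


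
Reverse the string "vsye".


Input string: 'vsye'
Operation: reverse character order
Original order: 'v' -> 's' -> 'y' -> 'e'
Reversed order: 'e' -> 'y' -> 's' -> 'v'
Result: eysv


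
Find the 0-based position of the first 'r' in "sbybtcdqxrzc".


Input string: 'sbybtcdqxrzc'
Target: 'r'
Scanning left to right: s[0]='s', s[1]='b', s[2]='y', s[3]='b', s[4]='t', s[5]='c', s[6]='d', s[7]='q', s[8]='x', s[9]='r'
First match at index: 9


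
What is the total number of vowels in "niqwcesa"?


Input string: 'niqwcesa'
Operation: count vowels (a, e, i, o, u)
Scan: s[0]='n', s[1]='i' (vowel), s[2]='q', s[3]='w', s[4]='c', s[5]='e' (vowel), s[6]='s', s[7]='a' (vowel)
Vowels found: 3
Result: 3


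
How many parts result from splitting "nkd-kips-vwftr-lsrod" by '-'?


Input string: 'nkd-kips-vwftr-lsrod'
Delimiter: '-'
Split result: 'nkd', 'kips', 'vwftr', 'lsrod'
Number of parts: 4


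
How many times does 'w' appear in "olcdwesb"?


Input string: 'olcdwesb'
Target character: 'w'
Scan each position: s[4]='w'
Matches found at indices: 4
Total: 1


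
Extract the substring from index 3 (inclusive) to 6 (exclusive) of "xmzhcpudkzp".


Input string: 'xmzhcpudkzp'
Operation: slice [3:6]
Extract characters: s[3]='h', s[4]='c', s[5]='p'
Result: hcp


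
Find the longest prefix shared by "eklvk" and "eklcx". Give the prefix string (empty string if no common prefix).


String 1: 'eklvk'
String 2: 'eklcx'
Compare position by position:
pos 0: 'e' vs 'e' match
pos 1: 'k' vs 'k' match
pos 2: 'l' vs 'l' match
pos 3: 'v' vs 'c' differ -> stop
Longest common prefix: "ekl" (length 3)


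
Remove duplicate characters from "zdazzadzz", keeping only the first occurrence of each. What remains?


Input: 'zdazzadzz'
Operation: keep first occurrence of each character
Scan: s[0]='z' new -> keep; s[1]='d' new -> keep; s[2]='a' new -> keep; s[3]='z' seen -> skip; s[4]='z' seen -> skip; s[5]='a' seen -> skip; s[6]='d' seen -> skip; s[7]='z' seen -> skip; s[8]='z' seen -> skip
Result: zda


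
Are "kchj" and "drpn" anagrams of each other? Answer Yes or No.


String 1: 'kchj' -> sorted: 'chjk'
String 2: 'drpn' -> sorted: 'dnpr'
Compare sorted forms: 'chjk' != 'dnpr'
Anagram: No


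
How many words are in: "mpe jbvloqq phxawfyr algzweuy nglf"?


Input string: 'mpe jbvloqq phxawfyr algzweuy nglf'
Operation: split by spaces
Words found: 'mpe', 'jbvloqq', 'phxawfyr', 'algzweuy', 'nglf'
Word count: 5


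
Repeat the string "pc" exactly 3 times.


Input string: 'pc'
Operation: repeat 3 times
Concatenation: 'pc' + 'pc' + 'pc'
Result: pcpcpc


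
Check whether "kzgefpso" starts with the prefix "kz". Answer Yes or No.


Input string: 'kzgefpso'
Prefix to check: 'kz'
First 2 characters of input: 'kz'
Match: True
Result: Yes


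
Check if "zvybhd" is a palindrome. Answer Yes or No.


Input string: 'zvybhd'
Reversed: 'dhbyvz'
Compare pairs: s[0]='z' vs s[5]='d' (mismatch), s[1]='v' vs s[4]='h' (mismatch), s[2]='y' vs s[3]='b' (mismatch)
Palindrome: No


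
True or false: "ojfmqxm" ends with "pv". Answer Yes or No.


Input string: 'ojfmqxm'
Suffix to check: 'pv'
Last 2 characters of input: 'xm'
Match: False
Result: No


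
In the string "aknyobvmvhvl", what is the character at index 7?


Input string: 'aknyobvmvhvl'
Operation: get character at index 7
Index mapping: s[0]='a', s[1]='k', s[2]='n', s[3]='y', s[4]='o', s[5]='b', s[6]='v', s[7]='m'
Result: 'm'


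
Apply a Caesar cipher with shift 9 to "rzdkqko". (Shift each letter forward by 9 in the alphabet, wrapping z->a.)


Input: 'rzdkqko', shift = 9
Operation: for each letter, (position + 9) mod 26
Mapping: 'r'(17+9=26, 26 mod 26=0)->'a', 'z'(25+9=34, 34 mod 26=8)->'i', 'd'(3+9=12)->'m', 'k'(10+9=19)->'t', 'q'(16+9=25)->'z', 'k'(10+9=19)->'t', 'o'(14+9=23)->'x'
Result: aimtztx


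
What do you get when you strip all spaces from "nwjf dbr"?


Input string: 'nwjf dbr'
Operation: remove all spaces
Words: 'nwjf', 'dbr'
Join without spaces: nwjfdbr


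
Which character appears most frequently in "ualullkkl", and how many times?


Input: 'ualullkkl'
Operation: tally each character
Counts: 'a':1, 'k':2, 'l':4, 'u':2
Maximum: 'l' appears 4 times


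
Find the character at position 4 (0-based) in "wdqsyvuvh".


Input string: 'wdqsyvuvh'
Operation: get character at index 4
Index mapping: s[0]='w', s[1]='d', s[2]='q', s[3]='s', s[4]='y'
Result: 'y'


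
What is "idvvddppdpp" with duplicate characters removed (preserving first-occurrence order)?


Input: 'idvvddppdpp'
Operation: keep first occurrence of each character
Scan: s[0]='i' new -> keep; s[1]='d' new -> keep; s[2]='v' new -> keep; s[3]='v' seen -> skip; s[4]='d' seen -> skip; s[5]='d' seen -> skip; s[6]='p' new -> keep; s[7]='p' seen -> skip; s[8]='d' seen -> skip; s[9]='p' seen -> skip; s[10]='p' seen -> skip
Result: idvp


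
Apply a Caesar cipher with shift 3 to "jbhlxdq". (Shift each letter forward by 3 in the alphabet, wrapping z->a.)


Input: 'jbhlxdq', shift = 3
Operation: for each letter, (position + 3) mod 26
Mapping: 'j'(9+3=12)->'m', 'b'(1+3=4)->'e', 'h'(7+3=10)->'k', 'l'(11+3=14)->'o', 'x'(23+3=26, 26 mod 26=0)->'a', 'd'(3+3=6)->'g', 'q'(16+3=19)->'t'
Result: mekoagt


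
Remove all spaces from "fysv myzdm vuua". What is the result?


Input string: 'fysv myzdm vuua'
Operation: remove all spaces
Words: 'fysv', 'myzdm', 'vuua'
Join without spaces: fysvmyzdmvuua


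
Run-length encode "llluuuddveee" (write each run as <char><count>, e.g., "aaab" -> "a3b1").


Input: 'llluuuddveee'
Operation: identify consecutive runs
Runs: 'lll' -> l3, 'uuu' -> u3, 'dd' -> d2, 'v' -> v1, 'eee' -> e3
Encoded: l3u3d2v1e3


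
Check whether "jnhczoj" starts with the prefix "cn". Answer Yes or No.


Input string: 'jnhczoj'
Prefix to check: 'cn'
First 2 characters of input: 'jn'
Match: False
Result: No


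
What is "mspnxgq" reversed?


Input string: 'mspnxgq'
Operation: reverse character order
Original order: 'm' -> 's' -> 'p' -> 'n' -> 'x' -> 'g' -> 'q'
Reversed order: 'q' -> 'g' -> 'x' -> 'n' -> 'p' -> 's' -> 'm'
Result: qgxnpsm


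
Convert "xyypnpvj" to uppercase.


Input string: 'xyypnpvj'
Operation: convert each letter to uppercase
Mapping: 'x'->'X', 'y'->'Y', 'y'->'Y', 'p'->'P', 'n'->'N', 'p'->'P', 'v'->'V', 'j'->'J'
Result: XYYPNPVJ


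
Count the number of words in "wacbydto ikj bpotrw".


Input string: 'wacbydto ikj bpotrw'
Operation: split by spaces
Words found: 'wacbydto', 'ikj', 'bpotrw'
Word count: 3


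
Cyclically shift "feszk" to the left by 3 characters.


Input: 'feszk', shift = 3
Operation: split at index 3 and swap parts
Front part s[0:3] = 'fes'
Back part s[3:] = 'zk'
Rotated = back + front = 'zk' + 'fes'
Result: zkfes


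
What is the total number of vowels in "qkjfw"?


Input string: 'qkjfw'
Operation: count vowels (a, e, i, o, u)
Scan: s[0]='q', s[1]='k', s[2]='j', s[3]='f', s[4]='w'
Vowels found: 0
Result: 0


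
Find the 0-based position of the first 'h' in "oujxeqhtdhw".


Input string: 'oujxeqhtdhw'
Target: 'h'
Scanning left to right: s[0]='o', s[1]='u', s[2]='j', s[3]='x', s[4]='e', s[5]='q', s[6]='h'
First match at index: 6


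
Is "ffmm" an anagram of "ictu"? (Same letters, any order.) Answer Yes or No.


String 1: 'ictu' -> sorted: 'citu'
String 2: 'ffmm' -> sorted: 'ffmm'
Compare sorted forms: 'citu' != 'ffmm'
Anagram: No


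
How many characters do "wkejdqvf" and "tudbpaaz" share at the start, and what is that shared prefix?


String 1: 'wkejdqvf'
String 2: 'tudbpaaz'
Compare position by position:
pos 0: 'w' vs 't' differ -> stop
Longest common prefix: "" (length 0)


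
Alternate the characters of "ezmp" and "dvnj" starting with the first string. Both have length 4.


String 1: 'ezmp'
String 2: 'dvnj'
Operation: alternate characters
Pairs: 'e'+'d', 'z'+'v', 'm'+'n', 'p'+'j'
Result: edzvmnpj


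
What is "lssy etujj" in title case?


Input string: 'lssy etujj'
Operation: capitalize first letter of each word
Word transformations: 'lssy'->'Lssy', 'etujj'->'Etujj'
Result: Lssy Etujj


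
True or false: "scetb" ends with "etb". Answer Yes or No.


Input string: 'scetb'
Suffix to check: 'etb'
Last 3 characters of input: 'etb'
Match: True
Result: Yes


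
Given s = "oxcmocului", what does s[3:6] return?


Input string: 'oxcmocului'
Operation: slice [3:6]
Extract characters: s[3]='m', s[4]='o', s[5]='c'
Result: moc


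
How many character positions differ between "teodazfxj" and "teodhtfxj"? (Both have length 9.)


String 1: 'teodazfxj'
String 2: 'teodhtfxj'
Compare each position: pos 0: 't'=='t', pos 1: 'e'=='e', pos 2: 'o'=='o', pos 3: 'd'=='d', pos 4: 'a'!='h', pos 5: 'z'!='t', pos 6: 'f'=='f', pos 7: 'x'=='x', pos 8: 'j'=='j'
Differing positions: 2
Hamming distance: 2


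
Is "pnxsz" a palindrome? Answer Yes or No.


Input string: 'pnxsz'
Reversed: 'zsxnp'
Compare pairs: s[0]='p' vs s[4]='z' (mismatch), s[1]='n' vs s[3]='s' (mismatch)
Palindrome: No


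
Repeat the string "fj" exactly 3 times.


Input string: 'fj'
Operation: repeat 3 times
Concatenation: 'fj' + 'fj' + 'fj'
Result: fjfjfj


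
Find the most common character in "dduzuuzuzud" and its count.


Input: 'dduzuuzuzud'
Operation: tally each character
Counts: 'd':3, 'u':5, 'z':3
Maximum: 'u' appears 5 times


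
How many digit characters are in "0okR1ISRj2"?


Input string: '0okR1ISRj2'
Operation: count digit characters (0-9)
Scan: '0'(digit), 'o', 'k', 'R', '1'(digit), 'I', 'S', 'R', 'j', '2'(digit)
Digits found: 3
Result: 3


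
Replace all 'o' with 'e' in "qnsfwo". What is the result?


Input string: 'qnsfwo'
Operation: replace 'o' with 'e'
Positions of 'o': 5
After replacement: qnsfwe


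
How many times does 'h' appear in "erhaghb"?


Input string: 'erhaghb'
Target character: 'h'
Scan each position: s[2]='h', s[5]='h'
Matches found at indices: 2, 5
Total: 2


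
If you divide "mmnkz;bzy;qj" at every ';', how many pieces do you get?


Input string: 'mmnkz;bzy;qj'
Delimiter: ';'
Split result: 'mmnkz', 'bzy', 'qj'
Number of parts: 3


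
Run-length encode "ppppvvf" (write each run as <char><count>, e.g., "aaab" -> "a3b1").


Input: 'ppppvvf'
Operation: identify consecutive runs
Runs: 'pppp' -> p4, 'vv' -> v2, 'f' -> f1
Encoded: p4v2f1


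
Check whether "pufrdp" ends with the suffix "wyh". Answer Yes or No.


Input string: 'pufrdp'
Suffix to check: 'wyh'
Last 3 characters of input: 'rdp'
Match: False
Result: No


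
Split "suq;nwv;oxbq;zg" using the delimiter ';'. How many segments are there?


Input string: 'suq;nwv;oxbq;zg'
Delimiter: ';'
Split result: 'suq', 'nwv', 'oxbq', 'zg'
Number of parts: 4


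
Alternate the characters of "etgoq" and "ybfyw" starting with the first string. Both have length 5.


String 1: 'etgoq'
String 2: 'ybfyw'
Operation: alternate characters
Pairs: 'e'+'y', 't'+'b', 'g'+'f', 'o'+'y', 'q'+'w'
Result: eytbgfoyqw


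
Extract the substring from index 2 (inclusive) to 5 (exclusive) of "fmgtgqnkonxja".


Input string: 'fmgtgqnkonxja'
Operation: slice [2:5]
Extract characters: s[2]='g', s[3]='t', s[4]='g'
Result: gtg


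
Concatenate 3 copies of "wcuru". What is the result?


Input string: 'wcuru'
Operation: repeat 3 times
Concatenation: 'wcuru' + 'wcuru' + 'wcuru'
Result: wcuruwcuruwcuru


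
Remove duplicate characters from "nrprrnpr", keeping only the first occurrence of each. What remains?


Input: 'nrprrnpr'
Operation: keep first occurrence of each character
Scan: s[0]='n' new -> keep; s[1]='r' new -> keep; s[2]='p' new -> keep; s[3]='r' seen -> skip; s[4]='r' seen -> skip; s[5]='n' seen -> skip; s[6]='p' seen -> skip; s[7]='r' seen -> skip
Result: nrp


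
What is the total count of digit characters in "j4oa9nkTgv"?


Input string: 'j4oa9nkTgv'
Operation: count digit characters (0-9)
Scan: 'j', '4'(digit), 'o', 'a', '9'(digit), 'n', 'k', 'T', 'g', 'v'
Digits found: 2
Result: 2


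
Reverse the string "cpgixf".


Input string: 'cpgixf'
Operation: reverse character order
Original order: 'c' -> 'p' -> 'g' -> 'i' -> 'x' -> 'f'
Reversed order: 'f' -> 'x' -> 'i' -> 'g' -> 'p' -> 'c'
Result: fxigpc


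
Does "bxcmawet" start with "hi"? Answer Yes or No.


Input string: 'bxcmawet'
Prefix to check: 'hi'
First 2 characters of input: 'bx'
Match: False
Result: No


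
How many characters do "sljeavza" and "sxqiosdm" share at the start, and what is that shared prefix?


String 1: 'sljeavza'
String 2: 'sxqiosdm'
Compare position by position:
pos 0: 's' vs 's' match
pos 1: 'l' vs 'x' differ -> stop
Longest common prefix: "s" (length 1)


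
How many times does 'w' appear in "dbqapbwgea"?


Input string: 'dbqapbwgea'
Target character: 'w'
Scan each position: s[6]='w'
Matches found at indices: 6
Total: 1


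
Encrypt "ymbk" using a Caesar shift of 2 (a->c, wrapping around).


Input: 'ymbk', shift = 2
Operation: for each letter, (position + 2) mod 26
Mapping: 'y'(24+2=26, 26 mod 26=0)->'a', 'm'(12+2=14)->'o', 'b'(1+2=3)->'d', 'k'(10+2=12)->'m'
Result: aodm


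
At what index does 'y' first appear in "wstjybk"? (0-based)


Input string: 'wstjybk'
Target: 'y'
Scanning left to right: s[0]='w', s[1]='s', s[2]='t', s[3]='j', s[4]='y'
First match at index: 4


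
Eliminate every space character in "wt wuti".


Input string: 'wt wuti'
Operation: remove all spaces
Words: 'wt', 'wuti'
Join without spaces: wtwuti


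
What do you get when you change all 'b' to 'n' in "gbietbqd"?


Input string: 'gbietbqd'
Operation: replace 'b' with 'n'
Positions of 'b': 1, 5
After replacement: gnietnqd


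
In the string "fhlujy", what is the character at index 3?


Input string: 'fhlujy'
Operation: get character at index 3
Index mapping: s[0]='f', s[1]='h', s[2]='l', s[3]='u'
Result: 'u'


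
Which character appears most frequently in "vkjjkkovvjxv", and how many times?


Input: 'vkjjkkovvjxv'
Operation: tally each character
Counts: 'j':3, 'k':3, 'o':1, 'v':4, 'x':1
Maximum: 'v' appears 4 times


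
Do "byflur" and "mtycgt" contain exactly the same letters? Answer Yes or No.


String 1: 'byflur' -> sorted: 'bflruy'
String 2: 'mtycgt' -> sorted: 'cgmtty'
Compare sorted forms: 'bflruy' != 'cgmtty'
Anagram: No


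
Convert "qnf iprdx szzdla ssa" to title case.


Input string: 'qnf iprdx szzdla ssa'
Operation: capitalize first letter of each word
Word transformations: 'qnf'->'Qnf', 'iprdx'->'Iprdx', 'szzdla'->'Szzdla', 'ssa'->'Ssa'
Result: Qnf Iprdx Szzdla Ssa


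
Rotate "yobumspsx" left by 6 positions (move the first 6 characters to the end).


Input: 'yobumspsx', shift = 6
Operation: split at index 6 and swap parts
Front part s[0:6] = 'yobums'
Back part s[6:] = 'psx'
Rotated = back + front = 'psx' + 'yobums'
Result: psxyobums


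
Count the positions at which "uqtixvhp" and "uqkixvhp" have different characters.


String 1: 'uqtixvhp'
String 2: 'uqkixvhp'
Compare each position: pos 0: 'u'=='u', pos 1: 'q'=='q', pos 2: 't'!='k', pos 3: 'i'=='i', pos 4: 'x'=='x', pos 5: 'v'=='v', pos 6: 'h'=='h', pos 7: 'p'=='p'
Differing positions: 1
Hamming distance: 1


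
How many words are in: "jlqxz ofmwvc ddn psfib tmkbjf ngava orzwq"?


Input string: 'jlqxz ofmwvc ddn psfib tmkbjf ngava orzwq'
Operation: split by spaces
Words found: 'jlqxz', 'ofmwvc', 'ddn', 'psfib', 'tmkbjf', 'ngava', 'orzwq'
Word count: 7


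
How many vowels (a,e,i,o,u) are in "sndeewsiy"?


Input string: 'sndeewsiy'
Operation: count vowels (a, e, i, o, u)
Scan: s[0]='s', s[1]='n', s[2]='d', s[3]='e' (vowel), s[4]='e' (vowel), s[5]='w', s[6]='s', s[7]='i' (vowel), s[8]='y'
Vowels found: 3
Result: 3


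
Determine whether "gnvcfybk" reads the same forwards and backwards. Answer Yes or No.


Input string: 'gnvcfybk'
Reversed: 'kbyfcvng'
Compare pairs: s[0]='g' vs s[7]='k' (mismatch), s[1]='n' vs s[6]='b' (mismatch), s[2]='v' vs s[5]='y' (mismatch), s[3]='c' vs s[4]='f' (mismatch)
Palindrome: No


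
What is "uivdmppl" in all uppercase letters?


Input string: 'uivdmppl'
Operation: convert each letter to uppercase
Mapping: 'u'->'U', 'i'->'I', 'v'->'V', 'd'->'D', 'm'->'M', 'p'->'P', 'p'->'P', 'l'->'L'
Result: UIVDMPPL


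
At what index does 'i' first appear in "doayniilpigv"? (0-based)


Input string: 'doayniilpigv'
Target: 'i'
Scanning left to right: s[0]='d', s[1]='o', s[2]='a', s[3]='y', s[4]='n', s[5]='i'
First match at index: 5


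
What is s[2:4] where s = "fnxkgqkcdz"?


Input string: 'fnxkgqkcdz'
Operation: slice [2:4]
Extract characters: s[2]='x', s[3]='k'
Result: xk


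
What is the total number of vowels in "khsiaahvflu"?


Input string: 'khsiaahvflu'
Operation: count vowels (a, e, i, o, u)
Scan: s[0]='k', s[1]='h', s[2]='s', s[3]='i' (vowel), s[4]='a' (vowel), s[5]='a' (vowel), s[6]='h', s[7]='v', s[8]='f', s[9]='l', s[10]='u' (vowel)
Vowels found: 4
Result: 4


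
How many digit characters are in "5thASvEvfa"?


Input string: '5thASvEvfa'
Operation: count digit characters (0-9)
Scan: '5'(digit), 't', 'h', 'A', 'S', 'v', 'E', 'v', 'f', 'a'
Digits found: 1
Result: 1


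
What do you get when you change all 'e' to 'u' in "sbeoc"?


Input string: 'sbeoc'
Operation: replace 'e' with 'u'
Positions of 'e': 2
After replacement: sbuoc


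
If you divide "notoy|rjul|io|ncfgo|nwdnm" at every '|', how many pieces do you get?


Input string: 'notoy|rjul|io|ncfgo|nwdnm'
Delimiter: '|'
Split result: 'notoy', 'rjul', 'io', 'ncfgo', 'nwdnm'
Number of parts: 5


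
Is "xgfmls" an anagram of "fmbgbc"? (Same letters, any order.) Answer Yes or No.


String 1: 'fmbgbc' -> sorted: 'bbcfgm'
String 2: 'xgfmls' -> sorted: 'fglmsx'
Compare sorted forms: 'bbcfgm' != 'fglmsx'
Anagram: No


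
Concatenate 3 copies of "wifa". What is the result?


Input string: 'wifa'
Operation: repeat 3 times
Concatenation: 'wifa' + 'wifa' + 'wifa'
Result: wifawifawifa


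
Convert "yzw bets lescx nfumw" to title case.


Input string: 'yzw bets lescx nfumw'
Operation: capitalize first letter of each word
Word transformations: 'yzw'->'Yzw', 'bets'->'Bets', 'lescx'->'Lescx', 'nfumw'->'Nfumw'
Result: Yzw Bets Lescx Nfumw


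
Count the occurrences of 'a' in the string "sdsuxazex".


Input string: 'sdsuxazex'
Target character: 'a'
Scan each position: s[5]='a'
Matches found at indices: 5
Total: 1


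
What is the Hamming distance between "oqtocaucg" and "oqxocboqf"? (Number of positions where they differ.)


String 1: 'oqtocaucg'
String 2: 'oqxocboqf'
Compare each position: pos 0: 'o'=='o', pos 1: 'q'=='q', pos 2: 't'!='x', pos 3: 'o'=='o', pos 4: 'c'=='c', pos 5: 'a'!='b', pos 6: 'u'!='o', pos 7: 'c'!='q', pos 8: 'g'!='f'
Differing positions: 5
Hamming distance: 5


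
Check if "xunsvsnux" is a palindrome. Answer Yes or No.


Input string: 'xunsvsnux'
Reversed: 'xunsvsnux'
Compare pairs: s[0]='x' vs s[8]='x' (match), s[1]='u' vs s[7]='u' (match), s[2]='n' vs s[6]='n' (match), s[3]='s' vs s[5]='s' (match)
Palindrome: Yes


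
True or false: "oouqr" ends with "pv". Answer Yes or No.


Input string: 'oouqr'
Suffix to check: 'pv'
Last 2 characters of input: 'qr'
Match: False
Result: No


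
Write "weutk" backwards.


Input string: 'weutk'
Operation: reverse character order
Original order: 'w' -> 'e' -> 'u' -> 't' -> 'k'
Reversed order: 'k' -> 't' -> 'u' -> 'e' -> 'w'
Result: ktuew


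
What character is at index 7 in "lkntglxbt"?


Input string: 'lkntglxbt'
Operation: get character at index 7
Index mapping: s[0]='l', s[1]='k', s[2]='n', s[3]='t', s[4]='g', s[5]='l', s[6]='x', s[7]='b'
Result: 'b'


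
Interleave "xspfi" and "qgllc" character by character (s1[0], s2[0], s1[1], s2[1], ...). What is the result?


String 1: 'xspfi'
String 2: 'qgllc'
Operation: alternate characters
Pairs: 'x'+'q', 's'+'g', 'p'+'l', 'f'+'l', 'i'+'c'
Result: xqsgplflic


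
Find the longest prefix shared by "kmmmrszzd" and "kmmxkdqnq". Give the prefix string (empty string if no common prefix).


String 1: 'kmmmrszzd'
String 2: 'kmmxkdqnq'
Compare position by position:
pos 0: 'k' vs 'k' match
pos 1: 'm' vs 'm' match
pos 2: 'm' vs 'm' match
pos 3: 'm' vs 'x' differ -> stop
Longest common prefix: "kmm" (length 3)


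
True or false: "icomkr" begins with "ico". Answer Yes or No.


Input string: 'icomkr'
Prefix to check: 'ico'
First 3 characters of input: 'ico'
Match: True
Result: Yes


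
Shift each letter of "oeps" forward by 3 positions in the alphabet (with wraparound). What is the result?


Input: 'oeps', shift = 3
Operation: for each letter, (position + 3) mod 26
Mapping: 'o'(14+3=17)->'r', 'e'(4+3=7)->'h', 'p'(15+3=18)->'s', 's'(18+3=21)->'v'
Result: rhsv


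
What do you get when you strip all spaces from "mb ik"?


Input string: 'mb ik'
Operation: remove all spaces
Words: 'mb', 'ik'
Join without spaces: mbik


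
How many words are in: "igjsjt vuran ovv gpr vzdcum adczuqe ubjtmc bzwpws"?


Input string: 'igjsjt vuran ovv gpr vzdcum adczuqe ubjtmc bzwpws'
Operation: split by spaces
Words found: 'igjsjt', 'vuran', 'ovv', 'gpr', 'vzdcum', 'adczuqe', 'ubjtmc', 'bzwpws'
Word count: 8


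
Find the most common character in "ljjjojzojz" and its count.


Input: 'ljjjojzojz'
Operation: tally each character
Counts: 'j':5, 'l':1, 'o':2, 'z':2
Maximum: 'j' appears 5 times


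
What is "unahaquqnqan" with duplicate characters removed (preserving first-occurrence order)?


Input: 'unahaquqnqan'
Operation: keep first occurrence of each character
Scan: s[0]='u' new -> keep; s[1]='n' new -> keep; s[2]='a' new -> keep; s[3]='h' new -> keep; s[4]='a' seen -> skip; s[5]='q' new -> keep; s[6]='u' seen -> skip; s[7]='q' seen -> skip; s[8]='n' seen -> skip; s[9]='q' seen -> skip; s[10]='a' seen -> skip; s[11]='n' seen -> skip
Result: unahq


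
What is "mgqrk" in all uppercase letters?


Input string: 'mgqrk'
Operation: convert each letter to uppercase
Mapping: 'm'->'M', 'g'->'G', 'q'->'Q', 'r'->'R', 'k'->'K'
Result: MGQRK


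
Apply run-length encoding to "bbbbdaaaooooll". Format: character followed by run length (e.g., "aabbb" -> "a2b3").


Input: 'bbbbdaaaooooll'
Operation: identify consecutive runs
Runs: 'bbbb' -> b4, 'd' -> d1, 'aaa' -> a3, 'oooo' -> o4, 'll' -> l2
Encoded: b4d1a3o4l2


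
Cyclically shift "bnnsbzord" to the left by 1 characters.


Input: 'bnnsbzord', shift = 1
Operation: split at index 1 and swap parts
Front part s[0:1] = 'b'
Back part s[1:] = 'nnsbzord'
Rotated = back + front = 'nnsbzord' + 'b'
Result: nnsbzordb


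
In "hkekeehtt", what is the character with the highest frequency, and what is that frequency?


Input: 'hkekeehtt'
Operation: tally each character
Counts: 'e':3, 'h':2, 'k':2, 't':2
Maximum: 'e' appears 3 times


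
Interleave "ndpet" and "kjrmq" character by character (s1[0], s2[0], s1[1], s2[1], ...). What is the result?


String 1: 'ndpet'
String 2: 'kjrmq'
Operation: alternate characters
Pairs: 'n'+'k', 'd'+'j', 'p'+'r', 'e'+'m', 't'+'q'
Result: nkdjpremtq


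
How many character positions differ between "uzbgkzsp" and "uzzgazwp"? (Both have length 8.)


String 1: 'uzbgkzsp'
String 2: 'uzzgazwp'
Compare each position: pos 0: 'u'=='u', pos 1: 'z'=='z', pos 2: 'b'!='z', pos 3: 'g'=='g', pos 4: 'k'!='a', pos 5: 'z'=='z', pos 6: 's'!='w', pos 7: 'p'=='p'
Differing positions: 3
Hamming distance: 3


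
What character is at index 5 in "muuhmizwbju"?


Input string: 'muuhmizwbju'
Operation: get character at index 5
Index mapping: s[0]='m', s[1]='u', s[2]='u', s[3]='h', s[4]='m', s[5]='i'
Result: 'i'


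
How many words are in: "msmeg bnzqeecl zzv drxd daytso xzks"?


Input string: 'msmeg bnzqeecl zzv drxd daytso xzks'
Operation: split by spaces
Words found: 'msmeg', 'bnzqeecl', 'zzv', 'drxd', 'daytso', 'xzks'
Word count: 6


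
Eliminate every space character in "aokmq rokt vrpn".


Input string: 'aokmq rokt vrpn'
Operation: remove all spaces
Words: 'aokmq', 'rokt', 'vrpn'
Join without spaces: aokmqroktvrpn


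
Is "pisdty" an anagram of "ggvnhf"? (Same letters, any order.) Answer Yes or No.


String 1: 'ggvnhf' -> sorted: 'fgghnv'
String 2: 'pisdty' -> sorted: 'dipsty'
Compare sorted forms: 'fgghnv' != 'dipsty'
Anagram: No


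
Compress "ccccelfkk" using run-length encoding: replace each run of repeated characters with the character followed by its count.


Input: 'ccccelfkk'
Operation: identify consecutive runs
Runs: 'cccc' -> c4, 'e' -> e1, 'l' -> l1, 'f' -> f1, 'kk' -> k2
Encoded: c4e1l1f1k2


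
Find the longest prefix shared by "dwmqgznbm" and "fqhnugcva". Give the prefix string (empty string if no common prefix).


String 1: 'dwmqgznbm'
String 2: 'fqhnugcva'
Compare position by position:
pos 0: 'd' vs 'f' differ -> stop
Longest common prefix: "" (length 0)


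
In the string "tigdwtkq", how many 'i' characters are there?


Input string: 'tigdwtkq'
Target character: 'i'
Scan each position: s[1]='i'
Matches found at indices: 1
Total: 1


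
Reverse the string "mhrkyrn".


Input string: 'mhrkyrn'
Operation: reverse character order
Original order: 'm' -> 'h' -> 'r' -> 'k' -> 'y' -> 'r' -> 'n'
Reversed order: 'n' -> 'r' -> 'y' -> 'k' -> 'r' -> 'h' -> 'm'
Result: nrykrhm


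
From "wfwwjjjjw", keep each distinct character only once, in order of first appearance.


Input: 'wfwwjjjjw'
Operation: keep first occurrence of each character
Scan: s[0]='w' new -> keep; s[1]='f' new -> keep; s[2]='w' seen -> skip; s[3]='w' seen -> skip; s[4]='j' new -> keep; s[5]='j' seen -> skip; s[6]='j' seen -> skip; s[7]='j' seen -> skip; s[8]='w' seen -> skip
Result: wfj
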